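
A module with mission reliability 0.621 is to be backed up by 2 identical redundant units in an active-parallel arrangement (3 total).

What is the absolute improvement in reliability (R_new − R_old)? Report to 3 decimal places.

0.325

R_before = 0.621
R_after = 1 − (1 − 0.621)^3 = 0.946
ΔR = 0.946 − 0.621 = 0.325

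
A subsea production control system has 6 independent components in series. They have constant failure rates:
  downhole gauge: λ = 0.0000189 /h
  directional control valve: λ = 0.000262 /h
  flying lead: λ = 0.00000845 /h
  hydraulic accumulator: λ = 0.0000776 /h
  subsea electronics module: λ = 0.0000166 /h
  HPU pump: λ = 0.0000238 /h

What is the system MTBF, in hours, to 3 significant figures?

Series of exponential components: λ_sys = Σ λ_i
λ_sys = 0.0000189 + 0.000262 + 0.00000845 + 0.0000776 + 0.0000166 + 0.0000238 = 4.0735e-04 /h
MTBF = 1 / λ_sys = 2450 h

2450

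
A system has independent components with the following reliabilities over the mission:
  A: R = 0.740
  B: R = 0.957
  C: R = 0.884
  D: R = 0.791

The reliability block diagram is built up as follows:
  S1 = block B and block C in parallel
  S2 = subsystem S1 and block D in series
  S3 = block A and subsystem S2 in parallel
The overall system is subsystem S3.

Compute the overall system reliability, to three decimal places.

Parallel (B and C): 1 − (1 − 0.95700)(1 − 0.88400) = 0.99501
Series ([0.99501] and D): 0.99501 × 0.79100 = 0.78705
Parallel (A and [0.78705]): 1 − (1 − 0.74000)(1 − 0.78705) = 0.945

0.945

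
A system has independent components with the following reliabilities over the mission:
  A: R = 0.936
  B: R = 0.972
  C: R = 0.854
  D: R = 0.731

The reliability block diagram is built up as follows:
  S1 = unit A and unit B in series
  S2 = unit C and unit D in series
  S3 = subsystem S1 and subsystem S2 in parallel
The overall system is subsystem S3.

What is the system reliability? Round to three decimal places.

Series (A and B): 0.93600 × 0.97200 = 0.90979
Series (C and D): 0.85400 × 0.73100 = 0.62427
Parallel ([0.90979] and [0.62427]): 1 − (1 − 0.90979)(1 − 0.62427) = 0.966

0.966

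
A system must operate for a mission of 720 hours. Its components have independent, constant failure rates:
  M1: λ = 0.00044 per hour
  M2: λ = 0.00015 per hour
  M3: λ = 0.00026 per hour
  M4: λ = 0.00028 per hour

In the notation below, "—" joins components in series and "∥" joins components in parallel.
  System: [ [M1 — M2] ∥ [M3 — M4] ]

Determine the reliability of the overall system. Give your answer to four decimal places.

0.8885

R(M1) = exp(−0.00044 × 720) = 0.728476
R(M2) = exp(−0.00015 × 720) = 0.897628
R(M3) = exp(−0.00026 × 720) = 0.829278
R(M4) = exp(−0.00028 × 720) = 0.817422
Series (M1 and M2): 0.728476 × 0.897628 = 0.653900
Series (M3 and M4): 0.829278 × 0.817422 = 0.677870
Parallel ([0.653900] and [0.677870]): 1 − (1 − 0.653900)(1 − 0.677870) = 0.8885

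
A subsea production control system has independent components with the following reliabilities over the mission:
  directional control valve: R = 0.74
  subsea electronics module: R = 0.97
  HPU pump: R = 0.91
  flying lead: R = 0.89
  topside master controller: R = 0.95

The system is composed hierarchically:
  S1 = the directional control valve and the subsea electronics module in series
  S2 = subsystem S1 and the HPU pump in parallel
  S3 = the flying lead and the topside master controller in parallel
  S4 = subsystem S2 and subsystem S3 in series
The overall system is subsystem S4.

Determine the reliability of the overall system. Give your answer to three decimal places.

Series (directional control valve and subsea electronics module): 0.74000 × 0.97000 = 0.71780
Parallel ([0.71780] and HPU pump): 1 − (1 − 0.71780)(1 − 0.91000) = 0.97460
Parallel (flying lead and topside master controller): 1 − (1 − 0.89000)(1 − 0.95000) = 0.99450
Series ([0.97460] and [0.99450]): 0.97460 × 0.99450 = 0.969

0.969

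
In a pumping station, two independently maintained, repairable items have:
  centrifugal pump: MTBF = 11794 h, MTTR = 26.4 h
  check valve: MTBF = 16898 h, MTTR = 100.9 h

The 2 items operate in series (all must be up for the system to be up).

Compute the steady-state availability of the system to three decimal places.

0.992

A(centrifugal pump) = MTBF/(MTBF+MTTR) = 11794/(11794+26.4) = 0.997767
A(check valve) = MTBF/(MTBF+MTTR) = 16898/(16898+100.9) = 0.994064
Series availability: 0.997767 × 0.994064 = 0.992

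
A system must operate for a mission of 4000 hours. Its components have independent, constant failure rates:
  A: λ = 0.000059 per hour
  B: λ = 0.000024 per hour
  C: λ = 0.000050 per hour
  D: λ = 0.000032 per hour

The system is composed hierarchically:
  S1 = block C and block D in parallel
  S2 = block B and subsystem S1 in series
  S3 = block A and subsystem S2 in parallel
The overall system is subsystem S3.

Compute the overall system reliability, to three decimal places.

R(A) = exp(−0.000059 × 4000) = 0.78978
R(B) = exp(−0.000024 × 4000) = 0.90846
R(C) = exp(−0.000050 × 4000) = 0.81873
R(D) = exp(−0.000032 × 4000) = 0.87985
Parallel (C and D): 1 − (1 − 0.81873)(1 − 0.87985) = 0.97822
Series (B and [0.97822]): 0.90846 × 0.97822 = 0.88867
Parallel (A and [0.88867]): 1 − (1 − 0.78978)(1 − 0.88867) = 0.977

0.977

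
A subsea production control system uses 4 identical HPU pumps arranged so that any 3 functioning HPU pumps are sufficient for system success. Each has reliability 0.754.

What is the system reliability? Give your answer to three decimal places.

R = Σ_{i=3}^{4} C(4,i) p^i (1−p)^{4−i} with p = 0.754
C(4,3)·0.754^3·0.246^1 = 0.42180
C(4,4)·0.754^4·0.246^0 = 0.32321
Sum = 0.745

0.745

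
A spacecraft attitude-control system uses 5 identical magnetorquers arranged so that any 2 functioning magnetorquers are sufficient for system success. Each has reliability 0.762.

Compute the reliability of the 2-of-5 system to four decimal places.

0.9870

R = Σ_{i=2}^{5} C(5,i) p^i (1−p)^{5−i} with p = 0.762
C(5,2)·0.762^2·0.238^3 = 0.078278
C(5,3)·0.762^3·0.238^2 = 0.250622
C(5,4)·0.762^4·0.238^1 = 0.401205
C(5,5)·0.762^5·0.238^0 = 0.256906
Sum = 0.9870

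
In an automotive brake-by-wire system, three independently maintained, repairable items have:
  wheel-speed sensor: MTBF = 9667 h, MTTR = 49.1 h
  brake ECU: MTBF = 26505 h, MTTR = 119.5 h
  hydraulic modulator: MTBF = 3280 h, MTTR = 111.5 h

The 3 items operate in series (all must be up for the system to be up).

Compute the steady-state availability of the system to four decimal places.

0.9579

A(wheel-speed sensor) = MTBF/(MTBF+MTTR) = 9667/(9667+49.1) = 0.994947
A(brake ECU) = MTBF/(MTBF+MTTR) = 26505/(26505+119.5) = 0.995512
A(hydraulic modulator) = MTBF/(MTBF+MTTR) = 3280/(3280+111.5) = 0.967124
Series availability: 0.994947 × 0.995512 × 0.967124 = 0.9579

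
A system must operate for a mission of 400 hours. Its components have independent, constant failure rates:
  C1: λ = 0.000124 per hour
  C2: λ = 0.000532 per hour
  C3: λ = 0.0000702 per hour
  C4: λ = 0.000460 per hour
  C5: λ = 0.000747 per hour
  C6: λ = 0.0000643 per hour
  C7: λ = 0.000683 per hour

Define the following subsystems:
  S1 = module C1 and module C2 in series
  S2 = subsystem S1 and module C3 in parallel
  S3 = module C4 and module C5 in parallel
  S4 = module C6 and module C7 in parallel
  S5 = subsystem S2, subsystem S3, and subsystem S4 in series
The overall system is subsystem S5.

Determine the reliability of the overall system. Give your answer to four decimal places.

R(C1) = exp(−0.000124 × 400) = 0.951610
R(C2) = exp(−0.000532 × 400) = 0.808318
R(C3) = exp(−0.0000702 × 400) = 0.972311
R(C4) = exp(−0.000460 × 400) = 0.831936
R(C5) = exp(−0.000747 × 400) = 0.741708
R(C6) = exp(−0.0000643 × 400) = 0.974608
R(C7) = exp(−0.000683 × 400) = 0.760941
Series (C1 and C2): 0.951610 × 0.808318 = 0.769203
Parallel ([0.769203] and C3): 1 − (1 − 0.769203)(1 − 0.972311) = 0.993609
Parallel (C4 and C5): 1 − (1 − 0.831936)(1 − 0.741708) = 0.956590
Parallel (C6 and C7): 1 − (1 − 0.974608)(1 − 0.760941) = 0.993930
Series ([0.993609], [0.956590], and [0.993930]): 0.993609 × 0.956590 × 0.993930 = 0.9447

0.9447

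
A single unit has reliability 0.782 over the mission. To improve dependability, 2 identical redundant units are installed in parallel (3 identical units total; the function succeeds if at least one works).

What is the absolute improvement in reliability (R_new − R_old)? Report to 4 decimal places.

0.2076

R_before = 0.782
R_after = 1 − (1 − 0.782)^3 = 0.9896
ΔR = 0.9896 − 0.782 = 0.2076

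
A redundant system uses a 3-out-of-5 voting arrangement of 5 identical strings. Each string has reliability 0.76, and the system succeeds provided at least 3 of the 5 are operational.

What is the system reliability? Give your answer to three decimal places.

R = Σ_{i=3}^{5} C(5,i) p^i (1−p)^{5−i} with p = 0.76
C(5,3)·0.76^3·0.24^2 = 0.25285
C(5,4)·0.76^4·0.24^1 = 0.40035
C(5,5)·0.76^5·0.24^0 = 0.25355
Sum = 0.907

0.907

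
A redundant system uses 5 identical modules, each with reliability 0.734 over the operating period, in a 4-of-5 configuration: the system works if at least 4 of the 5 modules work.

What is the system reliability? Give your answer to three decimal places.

R = Σ_{i=4}^{5} C(5,i) p^i (1−p)^{5−i} with p = 0.734
C(5,4)·0.734^4·0.266^1 = 0.38604
C(5,5)·0.734^5·0.266^0 = 0.21305
Sum = 0.599

0.599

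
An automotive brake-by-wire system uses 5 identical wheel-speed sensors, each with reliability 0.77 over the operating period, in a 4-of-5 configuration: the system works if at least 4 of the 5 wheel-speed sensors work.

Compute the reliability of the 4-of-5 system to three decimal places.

0.675

R = Σ_{i=4}^{5} C(5,i) p^i (1−p)^{5−i} with p = 0.77
C(5,4)·0.77^4·0.23^1 = 0.40426
C(5,5)·0.77^5·0.23^0 = 0.27068
Sum = 0.675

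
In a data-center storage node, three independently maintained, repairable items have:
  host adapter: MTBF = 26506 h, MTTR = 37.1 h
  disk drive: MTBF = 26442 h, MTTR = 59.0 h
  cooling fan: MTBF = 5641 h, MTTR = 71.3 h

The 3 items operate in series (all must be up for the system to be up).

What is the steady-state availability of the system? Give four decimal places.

A(host adapter) = MTBF/(MTBF+MTTR) = 26506/(26506+37.1) = 0.998602
A(disk drive) = MTBF/(MTBF+MTTR) = 26442/(26442+59.0) = 0.997774
A(cooling fan) = MTBF/(MTBF+MTTR) = 5641/(5641+71.3) = 0.987518
Series availability: 0.998602 × 0.997774 × 0.987518 = 0.9839

0.9839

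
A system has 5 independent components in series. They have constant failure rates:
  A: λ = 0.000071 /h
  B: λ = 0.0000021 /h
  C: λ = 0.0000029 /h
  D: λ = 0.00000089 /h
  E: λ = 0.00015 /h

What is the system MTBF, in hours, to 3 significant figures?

Series of exponential components: λ_sys = Σ λ_i
λ_sys = 0.000071 + 0.0000021 + 0.0000029 + 0.00000089 + 0.00015 = 2.2689e-04 /h
MTBF = 1 / λ_sys = 4410 h

4410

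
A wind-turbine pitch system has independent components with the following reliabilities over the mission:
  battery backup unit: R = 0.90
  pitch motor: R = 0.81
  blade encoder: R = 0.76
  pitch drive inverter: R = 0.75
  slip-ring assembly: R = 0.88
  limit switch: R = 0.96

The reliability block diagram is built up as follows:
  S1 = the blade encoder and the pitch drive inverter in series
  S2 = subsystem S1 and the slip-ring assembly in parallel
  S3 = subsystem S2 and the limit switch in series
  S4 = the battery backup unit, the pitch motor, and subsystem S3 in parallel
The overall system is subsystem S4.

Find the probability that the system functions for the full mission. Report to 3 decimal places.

0.998

Series (blade encoder and pitch drive inverter): 0.76000 × 0.75000 = 0.57000
Parallel ([0.57000] and slip-ring assembly): 1 − (1 − 0.57000)(1 − 0.88000) = 0.94840
Series ([0.94840] and limit switch): 0.94840 × 0.96000 = 0.91046
Parallel (battery backup unit, pitch motor, and [0.91046]): 1 − (1 − 0.90000)(1 − 0.81000)(1 − 0.91046) = 0.998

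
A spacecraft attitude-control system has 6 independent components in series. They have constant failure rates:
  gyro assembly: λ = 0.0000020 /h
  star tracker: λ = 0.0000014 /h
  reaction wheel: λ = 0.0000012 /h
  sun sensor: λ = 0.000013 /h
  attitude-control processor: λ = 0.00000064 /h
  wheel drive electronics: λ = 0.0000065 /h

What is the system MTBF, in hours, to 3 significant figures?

40400

Series of exponential components: λ_sys = Σ λ_i
λ_sys = 0.0000020 + 0.0000014 + 0.0000012 + 0.000013 + 0.00000064 + 0.0000065 = 2.4740e-05 /h
MTBF = 1 / λ_sys = 40400 h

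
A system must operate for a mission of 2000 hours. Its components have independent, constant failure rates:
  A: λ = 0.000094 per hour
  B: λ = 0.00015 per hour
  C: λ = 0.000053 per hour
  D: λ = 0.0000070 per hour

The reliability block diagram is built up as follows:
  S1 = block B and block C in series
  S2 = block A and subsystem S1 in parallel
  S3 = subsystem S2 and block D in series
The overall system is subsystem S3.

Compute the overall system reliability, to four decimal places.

0.9297

R(A) = exp(−0.000094 × 2000) = 0.828615
R(B) = exp(−0.00015 × 2000) = 0.740818
R(C) = exp(−0.000053 × 2000) = 0.899425
R(D) = exp(−0.0000070 × 2000) = 0.986098
Series (B and C): 0.740818 × 0.899425 = 0.666310
Parallel (A and [0.666310]): 1 − (1 − 0.828615)(1 − 0.666310) = 0.942811
Series ([0.942811] and D): 0.942811 × 0.986098 = 0.9297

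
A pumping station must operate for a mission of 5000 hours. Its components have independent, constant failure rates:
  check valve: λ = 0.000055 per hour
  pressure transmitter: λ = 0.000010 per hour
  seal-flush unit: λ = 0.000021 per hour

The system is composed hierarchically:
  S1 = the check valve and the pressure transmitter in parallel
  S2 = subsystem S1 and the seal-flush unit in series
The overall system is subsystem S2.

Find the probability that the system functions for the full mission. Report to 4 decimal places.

R(check valve) = exp(−0.000055 × 5000) = 0.759572
R(pressure transmitter) = exp(−0.000010 × 5000) = 0.951229
R(seal-flush unit) = exp(−0.000021 × 5000) = 0.900325
Parallel (check valve and pressure transmitter): 1 − (1 − 0.759572)(1 − 0.951229) = 0.988274
Series ([0.988274] and seal-flush unit): 0.988274 × 0.900325 = 0.8898

0.8898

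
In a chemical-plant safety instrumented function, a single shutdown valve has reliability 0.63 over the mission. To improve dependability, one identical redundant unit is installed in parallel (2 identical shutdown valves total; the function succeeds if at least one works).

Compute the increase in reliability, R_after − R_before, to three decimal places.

0.233

R_before = 0.63
R_after = 1 − (1 − 0.63)^2 = 0.863
ΔR = 0.863 − 0.63 = 0.233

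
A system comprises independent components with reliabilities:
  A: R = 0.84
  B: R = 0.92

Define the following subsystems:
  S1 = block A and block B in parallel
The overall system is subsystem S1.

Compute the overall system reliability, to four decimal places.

0.9872

Parallel (A and B): 1 − (1 − 0.840000)(1 − 0.920000) = 0.9872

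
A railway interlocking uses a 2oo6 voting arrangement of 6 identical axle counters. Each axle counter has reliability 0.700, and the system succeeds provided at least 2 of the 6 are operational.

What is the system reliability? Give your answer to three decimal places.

R = Σ_{i=2}^{6} C(6,i) p^i (1−p)^{6−i} with p = 0.700
C(6,2)·0.700^2·0.300^4 = 0.05954
C(6,3)·0.700^3·0.300^3 = 0.18522
C(6,4)·0.700^4·0.300^2 = 0.32414
C(6,5)·0.700^5·0.300^1 = 0.30253
C(6,6)·0.700^6·0.300^0 = 0.11765
Sum = 0.989

0.989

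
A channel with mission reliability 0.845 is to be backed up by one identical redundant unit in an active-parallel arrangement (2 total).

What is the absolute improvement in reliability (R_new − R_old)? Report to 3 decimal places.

0.131

R_before = 0.845
R_after = 1 − (1 − 0.845)^2 = 0.976
ΔR = 0.976 − 0.845 = 0.131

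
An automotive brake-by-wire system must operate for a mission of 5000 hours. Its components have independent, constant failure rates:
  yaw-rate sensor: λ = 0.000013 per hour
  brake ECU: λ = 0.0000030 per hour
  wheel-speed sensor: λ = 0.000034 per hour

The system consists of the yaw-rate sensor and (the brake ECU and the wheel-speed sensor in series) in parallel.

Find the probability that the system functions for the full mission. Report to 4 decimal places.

0.9894

R(yaw-rate sensor) = exp(−0.000013 × 5000) = 0.937067
R(brake ECU) = exp(−0.0000030 × 5000) = 0.985112
R(wheel-speed sensor) = exp(−0.000034 × 5000) = 0.843665
Series (brake ECU and wheel-speed sensor): 0.985112 × 0.843665 = 0.831105
Parallel (yaw-rate sensor and [0.831105]): 1 − (1 − 0.937067)(1 − 0.831105) = 0.9894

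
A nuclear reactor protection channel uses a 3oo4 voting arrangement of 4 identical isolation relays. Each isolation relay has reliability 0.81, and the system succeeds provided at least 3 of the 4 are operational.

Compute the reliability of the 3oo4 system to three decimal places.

0.834

R = Σ_{i=3}^{4} C(4,i) p^i (1−p)^{4−i} with p = 0.81
C(4,3)·0.81^3·0.19^1 = 0.40390
C(4,4)·0.81^4·0.19^0 = 0.43047
Sum = 0.834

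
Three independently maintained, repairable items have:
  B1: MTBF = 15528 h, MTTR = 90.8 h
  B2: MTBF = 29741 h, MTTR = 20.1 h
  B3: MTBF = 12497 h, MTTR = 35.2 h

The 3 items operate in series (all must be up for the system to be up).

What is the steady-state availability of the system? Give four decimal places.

0.9907

A(B1) = MTBF/(MTBF+MTTR) = 15528/(15528+90.8) = 0.994186
A(B2) = MTBF/(MTBF+MTTR) = 29741/(29741+20.1) = 0.999325
A(B3) = MTBF/(MTBF+MTTR) = 12497/(12497+35.2) = 0.997191
Series availability: 0.994186 × 0.999325 × 0.997191 = 0.9907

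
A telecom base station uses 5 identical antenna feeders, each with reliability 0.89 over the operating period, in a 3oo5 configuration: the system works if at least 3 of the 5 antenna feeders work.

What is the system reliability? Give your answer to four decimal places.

R = Σ_{i=3}^{5} C(5,i) p^i (1−p)^{5−i} with p = 0.89
C(5,3)·0.89^3·0.11^2 = 0.085301
C(5,4)·0.89^4·0.11^1 = 0.345082
C(5,5)·0.89^5·0.11^0 = 0.558406
Sum = 0.9888

0.9888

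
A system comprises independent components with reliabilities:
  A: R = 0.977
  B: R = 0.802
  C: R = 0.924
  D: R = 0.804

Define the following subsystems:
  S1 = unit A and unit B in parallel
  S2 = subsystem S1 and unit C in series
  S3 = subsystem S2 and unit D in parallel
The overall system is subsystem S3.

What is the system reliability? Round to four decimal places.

0.9843

Parallel (A and B): 1 − (1 − 0.977000)(1 − 0.802000) = 0.995446
Series ([0.995446] and C): 0.995446 × 0.924000 = 0.919792
Parallel ([0.919792] and D): 1 − (1 − 0.919792)(1 − 0.804000) = 0.9843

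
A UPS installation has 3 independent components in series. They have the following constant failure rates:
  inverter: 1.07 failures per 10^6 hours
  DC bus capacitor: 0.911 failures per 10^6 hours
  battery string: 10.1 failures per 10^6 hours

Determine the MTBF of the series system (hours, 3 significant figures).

Series of exponential components: λ_sys = Σ λ_i
λ_sys = 0.00000107 + 0.000000911 + 0.0000101 = 1.2081e-05 /h
MTBF = 1 / λ_sys = 82800 h

82800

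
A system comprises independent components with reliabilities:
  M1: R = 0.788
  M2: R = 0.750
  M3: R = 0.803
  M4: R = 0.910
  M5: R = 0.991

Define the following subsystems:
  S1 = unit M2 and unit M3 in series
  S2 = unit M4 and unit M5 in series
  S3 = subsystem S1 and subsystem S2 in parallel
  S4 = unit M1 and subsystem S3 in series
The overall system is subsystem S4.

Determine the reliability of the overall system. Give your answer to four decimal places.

Series (M2 and M3): 0.750000 × 0.803000 = 0.602250
Series (M4 and M5): 0.910000 × 0.991000 = 0.901810
Parallel ([0.602250] and [0.901810]): 1 − (1 − 0.602250)(1 − 0.901810) = 0.960945
Series (M1 and [0.960945]): 0.788000 × 0.960945 = 0.7572

0.7572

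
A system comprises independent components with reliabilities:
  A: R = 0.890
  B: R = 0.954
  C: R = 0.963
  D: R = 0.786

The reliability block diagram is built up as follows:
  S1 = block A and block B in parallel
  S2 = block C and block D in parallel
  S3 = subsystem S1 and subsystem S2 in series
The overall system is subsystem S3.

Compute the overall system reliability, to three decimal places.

Parallel (A and B): 1 − (1 − 0.89000)(1 − 0.95400) = 0.99494
Parallel (C and D): 1 − (1 − 0.96300)(1 − 0.78600) = 0.99208
Series ([0.99494] and [0.99208]): 0.99494 × 0.99208 = 0.987

0.987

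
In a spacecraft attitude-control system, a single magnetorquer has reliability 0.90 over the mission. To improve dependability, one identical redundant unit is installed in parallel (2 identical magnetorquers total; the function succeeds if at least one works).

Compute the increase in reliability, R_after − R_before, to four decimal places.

0.0900

R_before = 0.90
R_after = 1 − (1 − 0.90)^2 = 0.9900
ΔR = 0.9900 − 0.90 = 0.0900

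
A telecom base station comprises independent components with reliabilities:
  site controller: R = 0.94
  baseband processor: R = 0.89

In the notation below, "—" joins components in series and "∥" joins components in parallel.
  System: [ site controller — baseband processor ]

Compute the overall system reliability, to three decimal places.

Series (site controller and baseband processor): 0.94000 × 0.89000 = 0.837

0.837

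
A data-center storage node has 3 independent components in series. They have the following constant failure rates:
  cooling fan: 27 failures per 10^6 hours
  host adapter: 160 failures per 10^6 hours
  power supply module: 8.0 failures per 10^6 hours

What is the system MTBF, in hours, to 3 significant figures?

5130

Series of exponential components: λ_sys = Σ λ_i
λ_sys = 0.000027 + 0.00016 + 0.0000080 = 1.9500e-04 /h
MTBF = 1 / λ_sys = 5130 h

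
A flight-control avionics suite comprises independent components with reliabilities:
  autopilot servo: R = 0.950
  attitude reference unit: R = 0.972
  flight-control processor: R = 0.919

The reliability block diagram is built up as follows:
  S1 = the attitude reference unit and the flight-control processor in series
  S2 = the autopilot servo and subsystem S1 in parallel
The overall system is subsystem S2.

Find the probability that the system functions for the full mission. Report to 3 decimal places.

Series (attitude reference unit and flight-control processor): 0.97200 × 0.91900 = 0.89327
Parallel (autopilot servo and [0.89327]): 1 − (1 − 0.95000)(1 − 0.89327) = 0.995

0.995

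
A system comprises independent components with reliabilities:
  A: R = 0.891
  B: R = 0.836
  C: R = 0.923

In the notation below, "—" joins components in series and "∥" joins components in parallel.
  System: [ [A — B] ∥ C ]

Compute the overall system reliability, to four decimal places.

0.9804

Series (A and B): 0.891000 × 0.836000 = 0.744876
Parallel ([0.744876] and C): 1 − (1 − 0.744876)(1 − 0.923000) = 0.9804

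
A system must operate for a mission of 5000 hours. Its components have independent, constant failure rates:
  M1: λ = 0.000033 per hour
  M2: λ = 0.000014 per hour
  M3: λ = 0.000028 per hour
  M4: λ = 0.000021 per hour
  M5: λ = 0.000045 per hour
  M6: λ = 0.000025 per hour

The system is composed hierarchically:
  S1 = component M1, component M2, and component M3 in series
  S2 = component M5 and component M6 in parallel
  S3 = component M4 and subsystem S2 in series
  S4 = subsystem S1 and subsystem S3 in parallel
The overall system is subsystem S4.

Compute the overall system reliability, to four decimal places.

R(M1) = exp(−0.000033 × 5000) = 0.847894
R(M2) = exp(−0.000014 × 5000) = 0.932394
R(M3) = exp(−0.000028 × 5000) = 0.869358
R(M4) = exp(−0.000021 × 5000) = 0.900325
R(M5) = exp(−0.000045 × 5000) = 0.798516
R(M6) = exp(−0.000025 × 5000) = 0.882497
Series (M1, M2, and M3): 0.847894 × 0.932394 × 0.869358 = 0.687289
Parallel (M5 and M6): 1 − (1 − 0.798516)(1 − 0.882497) = 0.976325
Series (M4 and [0.976325]): 0.900325 × 0.976325 = 0.879010
Parallel ([0.687289] and [0.879010]): 1 − (1 − 0.687289)(1 − 0.879010) = 0.9622

0.9622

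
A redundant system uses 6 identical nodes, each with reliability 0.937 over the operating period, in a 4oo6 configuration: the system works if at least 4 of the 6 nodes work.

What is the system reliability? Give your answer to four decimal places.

0.9957

R = Σ_{i=4}^{6} C(6,i) p^i (1−p)^{6−i} with p = 0.937
C(6,4)·0.937^4·0.063^2 = 0.045891
C(6,5)·0.937^5·0.063^1 = 0.273017
C(6,6)·0.937^6·0.063^0 = 0.676764
Sum = 0.9957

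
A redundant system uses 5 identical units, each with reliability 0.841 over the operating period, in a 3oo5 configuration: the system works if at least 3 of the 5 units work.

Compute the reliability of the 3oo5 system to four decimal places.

R = Σ_{i=3}^{5} C(5,i) p^i (1−p)^{5−i} with p = 0.841
C(5,3)·0.841^3·0.159^2 = 0.150377
C(5,4)·0.841^4·0.159^1 = 0.397696
C(5,5)·0.841^5·0.159^0 = 0.420707
Sum = 0.9688

0.9688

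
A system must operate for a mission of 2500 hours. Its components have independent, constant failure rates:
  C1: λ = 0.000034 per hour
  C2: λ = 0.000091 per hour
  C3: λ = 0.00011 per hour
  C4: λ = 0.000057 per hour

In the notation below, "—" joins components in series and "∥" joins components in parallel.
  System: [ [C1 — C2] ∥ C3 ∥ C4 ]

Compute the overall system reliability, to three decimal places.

R(C1) = exp(−0.000034 × 2500) = 0.91851
R(C2) = exp(−0.000091 × 2500) = 0.79652
R(C3) = exp(−0.00011 × 2500) = 0.75957
R(C4) = exp(−0.000057 × 2500) = 0.86719
Series (C1 and C2): 0.91851 × 0.79652 = 0.73161
Parallel ([0.73161], C3, and C4): 1 − (1 − 0.73161)(1 − 0.75957)(1 − 0.86719) = 0.991

0.991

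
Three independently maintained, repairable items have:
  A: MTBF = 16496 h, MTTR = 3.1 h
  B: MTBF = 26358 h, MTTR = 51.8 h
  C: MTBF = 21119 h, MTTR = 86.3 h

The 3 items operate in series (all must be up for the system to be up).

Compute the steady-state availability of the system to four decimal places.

0.9938

A(A) = MTBF/(MTBF+MTTR) = 16496/(16496+3.1) = 0.999812
A(B) = MTBF/(MTBF+MTTR) = 26358/(26358+51.8) = 0.998039
A(C) = MTBF/(MTBF+MTTR) = 21119/(21119+86.3) = 0.995930
Series availability: 0.999812 × 0.998039 × 0.995930 = 0.9938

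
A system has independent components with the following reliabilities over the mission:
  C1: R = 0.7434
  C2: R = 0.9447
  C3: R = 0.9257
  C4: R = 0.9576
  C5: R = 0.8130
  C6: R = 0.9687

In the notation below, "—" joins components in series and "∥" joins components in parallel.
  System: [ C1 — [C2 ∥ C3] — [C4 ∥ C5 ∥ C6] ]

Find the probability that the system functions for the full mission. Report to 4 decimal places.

0.7402

Parallel (C2 and C3): 1 − (1 − 0.944700)(1 − 0.925700) = 0.995891
Parallel (C4, C5, and C6): 1 − (1 − 0.957600)(1 − 0.813000)(1 − 0.968700) = 0.999752
Series (C1, [0.995891], and [0.999752]): 0.743400 × 0.995891 × 0.999752 = 0.7402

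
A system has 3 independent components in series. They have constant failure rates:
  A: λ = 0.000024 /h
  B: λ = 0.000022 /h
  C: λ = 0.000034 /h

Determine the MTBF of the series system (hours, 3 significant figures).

Series of exponential components: λ_sys = Σ λ_i
λ_sys = 0.000024 + 0.000022 + 0.000034 = 8.0000e-05 /h
MTBF = 1 / λ_sys = 12500 h

12500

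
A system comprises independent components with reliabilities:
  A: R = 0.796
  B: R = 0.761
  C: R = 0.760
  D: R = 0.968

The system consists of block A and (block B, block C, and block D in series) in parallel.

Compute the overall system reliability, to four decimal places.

Series (B, C, and D): 0.761000 × 0.760000 × 0.968000 = 0.559852
Parallel (A and [0.559852]): 1 − (1 − 0.796000)(1 − 0.559852) = 0.9102

0.9102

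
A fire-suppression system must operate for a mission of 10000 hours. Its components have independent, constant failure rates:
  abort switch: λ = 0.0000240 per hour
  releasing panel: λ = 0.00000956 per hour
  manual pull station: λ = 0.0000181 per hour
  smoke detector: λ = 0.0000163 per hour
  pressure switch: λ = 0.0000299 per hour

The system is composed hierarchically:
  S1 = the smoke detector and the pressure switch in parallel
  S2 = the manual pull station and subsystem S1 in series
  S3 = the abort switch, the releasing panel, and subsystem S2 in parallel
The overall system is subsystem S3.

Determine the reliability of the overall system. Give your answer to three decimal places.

0.996

R(abort switch) = exp(−0.0000240 × 10000) = 0.78663
R(releasing panel) = exp(−0.00000956 × 10000) = 0.90883
R(manual pull station) = exp(−0.0000181 × 10000) = 0.83444
R(smoke detector) = exp(−0.0000163 × 10000) = 0.84959
R(pressure switch) = exp(−0.0000299 × 10000) = 0.74156
Parallel (smoke detector and pressure switch): 1 − (1 − 0.84959)(1 − 0.74156) = 0.96113
Series (manual pull station and [0.96113]): 0.83444 × 0.96113 = 0.80201
Parallel (abort switch, releasing panel, and [0.80201]): 1 − (1 − 0.78663)(1 − 0.90883)(1 − 0.80201) = 0.996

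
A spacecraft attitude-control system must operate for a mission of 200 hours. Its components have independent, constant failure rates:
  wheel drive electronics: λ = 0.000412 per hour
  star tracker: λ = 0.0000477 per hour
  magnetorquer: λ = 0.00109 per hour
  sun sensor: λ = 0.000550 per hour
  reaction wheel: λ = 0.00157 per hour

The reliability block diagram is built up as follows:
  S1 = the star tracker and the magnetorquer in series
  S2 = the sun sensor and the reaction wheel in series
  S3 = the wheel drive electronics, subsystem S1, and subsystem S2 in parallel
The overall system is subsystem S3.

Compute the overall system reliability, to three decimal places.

0.994

R(wheel drive electronics) = exp(−0.000412 × 200) = 0.92090
R(star tracker) = exp(−0.0000477 × 200) = 0.99051
R(magnetorquer) = exp(−0.00109 × 200) = 0.80413
R(sun sensor) = exp(−0.000550 × 200) = 0.89583
R(reaction wheel) = exp(−0.00157 × 200) = 0.73052
Series (star tracker and magnetorquer): 0.99051 × 0.80413 = 0.79650
Series (sun sensor and reaction wheel): 0.89583 × 0.73052 = 0.65442
Parallel (wheel drive electronics, [0.79650], and [0.65442]): 1 − (1 − 0.92090)(1 − 0.79650)(1 − 0.65442) = 0.994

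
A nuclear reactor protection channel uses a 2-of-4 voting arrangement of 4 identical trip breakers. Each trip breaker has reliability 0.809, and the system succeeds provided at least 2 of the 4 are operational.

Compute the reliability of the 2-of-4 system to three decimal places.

0.976

R = Σ_{i=2}^{4} C(4,i) p^i (1−p)^{4−i} with p = 0.809
C(4,2)·0.809^2·0.191^2 = 0.14326
C(4,3)·0.809^3·0.191^1 = 0.40452
C(4,4)·0.809^4·0.191^0 = 0.42835
Sum = 0.976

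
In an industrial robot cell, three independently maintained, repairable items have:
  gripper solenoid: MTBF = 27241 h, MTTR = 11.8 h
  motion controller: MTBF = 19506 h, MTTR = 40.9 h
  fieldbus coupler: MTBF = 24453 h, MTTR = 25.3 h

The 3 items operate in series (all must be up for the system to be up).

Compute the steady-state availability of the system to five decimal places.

A(gripper solenoid) = MTBF/(MTBF+MTTR) = 27241/(27241+11.8) = 0.999567
A(motion controller) = MTBF/(MTBF+MTTR) = 19506/(19506+40.9) = 0.997908
A(fieldbus coupler) = MTBF/(MTBF+MTTR) = 24453/(24453+25.3) = 0.998966
Series availability: 0.999567 × 0.997908 × 0.998966 = 0.99644

0.99644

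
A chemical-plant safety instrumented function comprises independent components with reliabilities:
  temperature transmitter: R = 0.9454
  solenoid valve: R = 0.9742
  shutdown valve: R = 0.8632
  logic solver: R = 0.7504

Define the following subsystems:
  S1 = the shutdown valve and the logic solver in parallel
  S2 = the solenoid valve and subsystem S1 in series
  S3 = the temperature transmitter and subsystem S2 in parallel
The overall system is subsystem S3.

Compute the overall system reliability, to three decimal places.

0.997

Parallel (shutdown valve and logic solver): 1 − (1 − 0.86320)(1 − 0.75040) = 0.96585
Series (solenoid valve and [0.96585]): 0.97420 × 0.96585 = 0.94093
Parallel (temperature transmitter and [0.94093]): 1 − (1 − 0.94540)(1 − 0.94093) = 0.997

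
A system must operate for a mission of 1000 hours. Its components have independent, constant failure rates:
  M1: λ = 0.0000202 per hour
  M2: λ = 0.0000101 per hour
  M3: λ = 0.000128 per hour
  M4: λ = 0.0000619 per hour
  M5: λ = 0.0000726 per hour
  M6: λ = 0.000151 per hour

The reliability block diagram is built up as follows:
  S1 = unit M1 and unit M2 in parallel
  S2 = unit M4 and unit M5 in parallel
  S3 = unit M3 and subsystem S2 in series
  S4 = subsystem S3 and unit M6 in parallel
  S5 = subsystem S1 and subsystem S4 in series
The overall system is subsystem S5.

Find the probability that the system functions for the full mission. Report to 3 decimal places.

R(M1) = exp(−0.0000202 × 1000) = 0.98000
R(M2) = exp(−0.0000101 × 1000) = 0.98995
R(M3) = exp(−0.000128 × 1000) = 0.87985
R(M4) = exp(−0.0000619 × 1000) = 0.93998
R(M5) = exp(−0.0000726 × 1000) = 0.92997
R(M6) = exp(−0.000151 × 1000) = 0.85985
Parallel (M1 and M2): 1 − (1 − 0.98000)(1 − 0.98995) = 0.99980
Parallel (M4 and M5): 1 − (1 − 0.93998)(1 − 0.92997) = 0.99580
Series (M3 and [0.99580]): 0.87985 × 0.99580 = 0.87615
Parallel ([0.87615] and M6): 1 − (1 − 0.87615)(1 − 0.85985) = 0.98264
Series ([0.99980] and [0.98264]): 0.99980 × 0.98264 = 0.982

0.982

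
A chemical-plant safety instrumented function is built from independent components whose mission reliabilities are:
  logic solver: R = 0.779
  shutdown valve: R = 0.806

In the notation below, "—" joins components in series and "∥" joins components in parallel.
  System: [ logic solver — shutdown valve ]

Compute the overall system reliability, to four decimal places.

Series (logic solver and shutdown valve): 0.779000 × 0.806000 = 0.6279

0.6279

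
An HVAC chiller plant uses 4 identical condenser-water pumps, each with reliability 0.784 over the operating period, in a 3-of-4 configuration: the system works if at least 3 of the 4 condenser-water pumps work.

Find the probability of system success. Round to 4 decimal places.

R = Σ_{i=3}^{4} C(4,i) p^i (1−p)^{4−i} with p = 0.784
C(4,3)·0.784^3·0.216^1 = 0.416353
C(4,4)·0.784^4·0.216^0 = 0.377802
Sum = 0.7942

0.7942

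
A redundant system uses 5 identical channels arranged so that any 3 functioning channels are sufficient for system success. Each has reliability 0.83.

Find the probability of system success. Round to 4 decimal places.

R = Σ_{i=3}^{5} C(5,i) p^i (1−p)^{5−i} with p = 0.83
C(5,3)·0.83^3·0.17^2 = 0.165246
C(5,4)·0.83^4·0.17^1 = 0.403396
C(5,5)·0.83^5·0.17^0 = 0.393904
Sum = 0.9625

0.9625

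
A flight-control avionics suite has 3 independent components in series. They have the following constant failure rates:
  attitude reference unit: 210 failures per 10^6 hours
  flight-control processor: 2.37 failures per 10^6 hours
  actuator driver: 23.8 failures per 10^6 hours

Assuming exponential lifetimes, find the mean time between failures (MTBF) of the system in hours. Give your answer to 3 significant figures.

Series of exponential components: λ_sys = Σ λ_i
λ_sys = 0.000210 + 0.00000237 + 0.0000238 = 2.3617e-04 /h
MTBF = 1 / λ_sys = 4230 h

4230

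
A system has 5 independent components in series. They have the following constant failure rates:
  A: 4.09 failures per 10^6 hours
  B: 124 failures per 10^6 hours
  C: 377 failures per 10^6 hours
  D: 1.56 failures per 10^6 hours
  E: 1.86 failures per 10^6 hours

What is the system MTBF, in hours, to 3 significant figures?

1970

Series of exponential components: λ_sys = Σ λ_i
λ_sys = 0.00000409 + 0.000124 + 0.000377 + 0.00000156 + 0.00000186 = 5.0851e-04 /h
MTBF = 1 / λ_sys = 1970 h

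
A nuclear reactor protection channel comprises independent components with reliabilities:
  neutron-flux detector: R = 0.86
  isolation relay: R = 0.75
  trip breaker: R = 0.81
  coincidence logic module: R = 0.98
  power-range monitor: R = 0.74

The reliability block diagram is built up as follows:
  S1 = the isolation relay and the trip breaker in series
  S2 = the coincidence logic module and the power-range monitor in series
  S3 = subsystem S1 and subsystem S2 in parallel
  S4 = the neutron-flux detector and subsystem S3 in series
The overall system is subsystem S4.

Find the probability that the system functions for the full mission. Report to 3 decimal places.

Series (isolation relay and trip breaker): 0.75000 × 0.81000 = 0.60750
Series (coincidence logic module and power-range monitor): 0.98000 × 0.74000 = 0.72520
Parallel ([0.60750] and [0.72520]): 1 − (1 − 0.60750)(1 − 0.72520) = 0.89214
Series (neutron-flux detector and [0.89214]): 0.86000 × 0.89214 = 0.767

0.767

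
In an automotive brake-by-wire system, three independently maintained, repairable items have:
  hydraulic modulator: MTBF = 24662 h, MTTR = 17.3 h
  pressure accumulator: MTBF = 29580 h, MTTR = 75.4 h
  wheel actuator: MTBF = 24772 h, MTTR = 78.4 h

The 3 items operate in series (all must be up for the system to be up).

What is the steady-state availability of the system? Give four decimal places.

0.9936

A(hydraulic modulator) = MTBF/(MTBF+MTTR) = 24662/(24662+17.3) = 0.999299
A(pressure accumulator) = MTBF/(MTBF+MTTR) = 29580/(29580+75.4) = 0.997457
A(wheel actuator) = MTBF/(MTBF+MTTR) = 24772/(24772+78.4) = 0.996845
Series availability: 0.999299 × 0.997457 × 0.996845 = 0.9936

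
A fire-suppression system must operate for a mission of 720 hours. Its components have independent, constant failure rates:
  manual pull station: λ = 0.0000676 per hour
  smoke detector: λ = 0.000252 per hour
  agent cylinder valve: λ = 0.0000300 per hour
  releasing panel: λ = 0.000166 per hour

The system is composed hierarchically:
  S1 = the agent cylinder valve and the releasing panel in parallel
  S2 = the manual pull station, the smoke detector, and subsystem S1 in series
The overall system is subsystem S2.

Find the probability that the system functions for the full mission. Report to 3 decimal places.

R(manual pull station) = exp(−0.0000676 × 720) = 0.95249
R(smoke detector) = exp(−0.000252 × 720) = 0.83407
R(agent cylinder valve) = exp(−0.0000300 × 720) = 0.97863
R(releasing panel) = exp(−0.000166 × 720) = 0.88735
Parallel (agent cylinder valve and releasing panel): 1 − (1 − 0.97863)(1 − 0.88735) = 0.99759
Series (manual pull station, smoke detector, and [0.99759]): 0.95249 × 0.83407 × 0.99759 = 0.793

0.793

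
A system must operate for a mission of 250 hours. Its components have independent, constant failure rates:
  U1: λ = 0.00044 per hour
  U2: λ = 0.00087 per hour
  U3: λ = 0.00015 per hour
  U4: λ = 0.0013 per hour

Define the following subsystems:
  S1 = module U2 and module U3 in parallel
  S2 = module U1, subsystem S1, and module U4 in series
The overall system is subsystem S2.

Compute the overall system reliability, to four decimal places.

0.6426

R(U1) = exp(−0.00044 × 250) = 0.895834
R(U2) = exp(−0.00087 × 250) = 0.804528
R(U3) = exp(−0.00015 × 250) = 0.963194
R(U4) = exp(−0.0013 × 250) = 0.722527
Parallel (U2 and U3): 1 − (1 − 0.804528)(1 − 0.963194) = 0.992805
Series (U1, [0.992805], and U4): 0.895834 × 0.992805 × 0.722527 = 0.6426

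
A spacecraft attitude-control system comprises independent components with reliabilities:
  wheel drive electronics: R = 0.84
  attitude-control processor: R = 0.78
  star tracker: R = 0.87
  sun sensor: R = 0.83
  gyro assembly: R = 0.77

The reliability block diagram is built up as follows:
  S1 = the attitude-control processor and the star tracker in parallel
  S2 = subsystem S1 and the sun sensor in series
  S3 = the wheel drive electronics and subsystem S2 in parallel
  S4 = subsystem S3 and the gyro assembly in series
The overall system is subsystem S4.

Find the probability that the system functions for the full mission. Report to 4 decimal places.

Parallel (attitude-control processor and star tracker): 1 − (1 − 0.780000)(1 − 0.870000) = 0.971400
Series ([0.971400] and sun sensor): 0.971400 × 0.830000 = 0.806262
Parallel (wheel drive electronics and [0.806262]): 1 − (1 − 0.840000)(1 − 0.806262) = 0.969002
Series ([0.969002] and gyro assembly): 0.969002 × 0.770000 = 0.7461

0.7461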